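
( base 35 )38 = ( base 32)3h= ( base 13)89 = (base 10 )113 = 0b1110001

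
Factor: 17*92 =2^2* 17^1*23^1 = 1564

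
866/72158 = 433/36079 = 0.01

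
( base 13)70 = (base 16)5b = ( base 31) 2T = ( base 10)91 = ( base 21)47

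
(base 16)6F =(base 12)93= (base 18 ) 63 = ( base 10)111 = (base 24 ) 4F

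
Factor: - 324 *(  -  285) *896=2^9 * 3^5*5^1 * 7^1*19^1 =82736640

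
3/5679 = 1/1893 = 0.00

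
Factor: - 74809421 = -5303^1 * 14107^1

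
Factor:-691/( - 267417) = 1/387 = 3^( - 2)*43^(-1 )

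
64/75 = 64/75=0.85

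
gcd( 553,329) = 7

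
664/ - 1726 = - 332/863 = -0.38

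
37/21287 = 37/21287 = 0.00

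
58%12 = 10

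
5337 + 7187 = 12524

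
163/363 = 163/363=0.45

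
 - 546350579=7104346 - 553454925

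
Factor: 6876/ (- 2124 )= - 191/59  =  -59^( - 1 )*191^1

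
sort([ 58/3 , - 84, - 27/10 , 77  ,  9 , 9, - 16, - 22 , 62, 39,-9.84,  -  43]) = [ - 84, - 43, - 22, - 16,  -  9.84, - 27/10,9 , 9, 58/3 , 39,62, 77] 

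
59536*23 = 1369328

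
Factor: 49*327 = 3^1 * 7^2*109^1  =  16023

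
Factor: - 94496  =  -2^5*2953^1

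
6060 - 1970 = 4090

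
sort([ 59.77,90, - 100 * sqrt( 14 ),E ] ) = [ - 100  *  sqrt ( 14), E, 59.77,90 ]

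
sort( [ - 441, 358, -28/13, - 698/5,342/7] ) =[ - 441,-698/5,-28/13, 342/7, 358 ]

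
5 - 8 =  - 3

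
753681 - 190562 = 563119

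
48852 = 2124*23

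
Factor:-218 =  - 2^1*109^1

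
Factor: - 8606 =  - 2^1*13^1*331^1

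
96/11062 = 48/5531 = 0.01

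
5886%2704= 478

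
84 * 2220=186480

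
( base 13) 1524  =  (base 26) 4e4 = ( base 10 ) 3072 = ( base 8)6000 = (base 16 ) c00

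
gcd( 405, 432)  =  27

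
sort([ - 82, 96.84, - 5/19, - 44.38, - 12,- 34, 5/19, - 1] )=[ - 82, - 44.38, - 34, - 12, - 1,-5/19, 5/19,96.84]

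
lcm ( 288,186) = 8928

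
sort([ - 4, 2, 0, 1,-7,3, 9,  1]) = [  -  7,- 4, 0,1, 1, 2,3, 9 ]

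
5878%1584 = 1126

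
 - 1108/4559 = - 1 + 3451/4559 = -0.24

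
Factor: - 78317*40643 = - 3183037831= - 97^1*419^1*78317^1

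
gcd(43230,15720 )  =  3930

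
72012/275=261 +237/275 = 261.86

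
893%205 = 73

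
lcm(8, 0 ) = 0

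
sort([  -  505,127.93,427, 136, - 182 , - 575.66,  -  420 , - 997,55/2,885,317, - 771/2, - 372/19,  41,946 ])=[- 997, - 575.66, - 505, - 420,-771/2, - 182, - 372/19,55/2,41, 127.93,136,317,427,885,946]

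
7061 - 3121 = 3940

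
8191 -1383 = 6808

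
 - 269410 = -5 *53882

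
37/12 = 37/12 = 3.08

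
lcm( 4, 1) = 4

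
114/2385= 38/795 = 0.05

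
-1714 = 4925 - 6639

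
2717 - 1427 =1290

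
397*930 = 369210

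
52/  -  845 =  - 4/65 = - 0.06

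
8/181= 8/181= 0.04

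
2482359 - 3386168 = - 903809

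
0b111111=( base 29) 25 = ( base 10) 63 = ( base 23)2h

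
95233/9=10581  +  4/9 = 10581.44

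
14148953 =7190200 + 6958753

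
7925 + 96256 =104181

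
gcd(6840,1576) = 8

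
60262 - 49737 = 10525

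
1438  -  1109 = 329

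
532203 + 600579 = 1132782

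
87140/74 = 1177 + 21/37 = 1177.57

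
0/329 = 0 = 0.00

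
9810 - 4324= 5486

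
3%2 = 1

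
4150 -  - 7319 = 11469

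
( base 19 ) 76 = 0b10001011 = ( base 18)7D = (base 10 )139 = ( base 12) B7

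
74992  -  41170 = 33822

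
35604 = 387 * 92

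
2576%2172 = 404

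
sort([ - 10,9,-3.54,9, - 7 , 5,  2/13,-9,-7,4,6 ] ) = [- 10,-9 ,- 7,-7,-3.54 , 2/13, 4, 5,6,  9, 9] 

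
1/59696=1/59696 =0.00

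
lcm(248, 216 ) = 6696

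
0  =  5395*0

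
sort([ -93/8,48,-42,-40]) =[ - 42,-40,-93/8 , 48]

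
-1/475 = -1 + 474/475 =- 0.00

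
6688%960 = 928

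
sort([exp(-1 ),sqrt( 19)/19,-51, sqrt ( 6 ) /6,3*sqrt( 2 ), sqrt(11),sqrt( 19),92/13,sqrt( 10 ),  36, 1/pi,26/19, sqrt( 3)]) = [ - 51, sqrt( 19)/19, 1/pi , exp( - 1 ),sqrt(6 ) /6, 26/19,sqrt (3), sqrt (10),sqrt( 11 ),3*sqrt( 2) , sqrt(19),92/13 , 36] 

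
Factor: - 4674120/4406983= - 2^3*3^1*5^1*7^(  -  1)*11^1*3541^1 *629569^(-1)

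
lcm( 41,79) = 3239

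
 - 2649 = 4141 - 6790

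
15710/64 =7855/32 = 245.47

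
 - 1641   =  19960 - 21601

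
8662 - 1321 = 7341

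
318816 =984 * 324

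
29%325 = 29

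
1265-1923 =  - 658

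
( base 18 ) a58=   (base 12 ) 1b22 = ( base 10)3338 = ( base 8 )6412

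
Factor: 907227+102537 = 2^2*3^2 * 7^1*4007^1 =1009764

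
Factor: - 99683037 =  - 3^2*59^1*347^1*541^1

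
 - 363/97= - 4 + 25/97 = - 3.74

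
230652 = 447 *516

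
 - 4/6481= - 1 + 6477/6481 = - 0.00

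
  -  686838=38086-724924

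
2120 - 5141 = -3021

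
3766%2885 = 881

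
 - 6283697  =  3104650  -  9388347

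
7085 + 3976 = 11061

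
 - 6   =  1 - 7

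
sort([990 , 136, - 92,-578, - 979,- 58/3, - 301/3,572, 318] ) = [ - 979, - 578, - 301/3, - 92,-58/3,136, 318, 572,  990]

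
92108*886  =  81607688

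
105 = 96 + 9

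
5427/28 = 193 + 23/28 =193.82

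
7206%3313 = 580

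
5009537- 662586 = 4346951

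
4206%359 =257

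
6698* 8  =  53584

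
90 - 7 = 83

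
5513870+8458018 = 13971888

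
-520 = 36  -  556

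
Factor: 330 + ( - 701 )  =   - 7^1 * 53^1 = -  371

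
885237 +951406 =1836643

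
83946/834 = 100 + 91/139  =  100.65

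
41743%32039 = 9704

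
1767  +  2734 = 4501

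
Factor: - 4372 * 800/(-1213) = 3497600/1213=2^7*5^2*1093^1*1213^(-1 )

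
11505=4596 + 6909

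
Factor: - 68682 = -2^1*3^1*11447^1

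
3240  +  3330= 6570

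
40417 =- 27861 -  - 68278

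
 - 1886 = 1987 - 3873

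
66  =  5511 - 5445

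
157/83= 1  +  74/83 = 1.89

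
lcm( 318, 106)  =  318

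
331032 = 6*55172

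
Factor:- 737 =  - 11^1*67^1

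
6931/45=154+1/45= 154.02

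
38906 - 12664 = 26242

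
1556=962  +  594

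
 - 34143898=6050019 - 40193917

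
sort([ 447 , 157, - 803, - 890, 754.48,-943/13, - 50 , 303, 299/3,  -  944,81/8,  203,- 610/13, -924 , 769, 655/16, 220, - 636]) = [ - 944, - 924,-890, - 803, - 636,  -  943/13, - 50,-610/13, 81/8,655/16,299/3,157, 203 , 220 , 303,447 , 754.48, 769]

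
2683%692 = 607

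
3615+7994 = 11609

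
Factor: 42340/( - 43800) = -2^( - 1)* 3^(-1) * 5^(  -  1)*29^1=-  29/30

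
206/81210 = 103/40605 = 0.00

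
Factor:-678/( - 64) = 2^ (  -  5)*3^1 * 113^1 = 339/32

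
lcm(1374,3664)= 10992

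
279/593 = 279/593 = 0.47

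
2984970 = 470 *6351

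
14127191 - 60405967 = - 46278776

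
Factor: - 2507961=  - 3^1*835987^1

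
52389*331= 17340759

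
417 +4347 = 4764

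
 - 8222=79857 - 88079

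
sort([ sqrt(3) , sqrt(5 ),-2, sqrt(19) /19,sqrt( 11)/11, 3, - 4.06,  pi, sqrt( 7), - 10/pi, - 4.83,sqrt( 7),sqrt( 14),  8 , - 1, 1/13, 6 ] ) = [ - 4.83,-4.06, - 10/pi, - 2,-1,  1/13, sqrt(19) /19, sqrt(11) /11, sqrt( 3), sqrt (5 ), sqrt(7),sqrt(7), 3,pi  ,  sqrt( 14 ), 6, 8]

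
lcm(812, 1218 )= 2436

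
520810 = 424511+96299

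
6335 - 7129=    - 794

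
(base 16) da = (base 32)6q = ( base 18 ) C2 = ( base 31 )71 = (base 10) 218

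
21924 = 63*348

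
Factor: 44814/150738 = 11^1*37^ ( - 1) = 11/37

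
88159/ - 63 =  - 1400 + 41/63 = -1399.35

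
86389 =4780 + 81609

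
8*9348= 74784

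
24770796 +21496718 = 46267514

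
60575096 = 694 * 87284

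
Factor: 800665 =5^1*79^1 * 2027^1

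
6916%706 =562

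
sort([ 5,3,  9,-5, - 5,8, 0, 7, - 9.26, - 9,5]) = [ - 9.26,- 9,-5, - 5,  0, 3, 5,  5,7,8, 9]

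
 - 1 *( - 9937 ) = 9937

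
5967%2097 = 1773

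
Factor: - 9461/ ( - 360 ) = 2^( - 3)*3^ ( - 2)*5^( - 1 ) * 9461^1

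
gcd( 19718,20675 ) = 1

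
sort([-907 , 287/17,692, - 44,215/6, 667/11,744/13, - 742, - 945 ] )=[-945, - 907, - 742, - 44,287/17, 215/6 , 744/13,667/11,692] 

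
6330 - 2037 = 4293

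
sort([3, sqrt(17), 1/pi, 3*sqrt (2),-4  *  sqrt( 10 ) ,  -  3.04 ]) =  [-4  *sqrt(10), - 3.04, 1/pi,  3,sqrt(17),3*sqrt (2 )]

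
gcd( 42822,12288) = 6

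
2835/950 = 567/190 = 2.98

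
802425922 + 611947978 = 1414373900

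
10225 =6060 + 4165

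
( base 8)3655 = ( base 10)1965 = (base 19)588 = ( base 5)30330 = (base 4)132231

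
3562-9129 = -5567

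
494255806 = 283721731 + 210534075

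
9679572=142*68166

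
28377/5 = 5675 + 2/5 = 5675.40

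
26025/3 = 8675 = 8675.00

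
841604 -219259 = 622345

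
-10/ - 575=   2/115=0.02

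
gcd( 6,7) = 1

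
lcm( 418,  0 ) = 0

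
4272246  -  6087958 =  - 1815712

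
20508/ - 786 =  - 3418/131 = -26.09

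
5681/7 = 811  +  4/7   =  811.57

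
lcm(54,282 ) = 2538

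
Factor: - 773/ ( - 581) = 7^( - 1)*83^ (  -  1 )*773^1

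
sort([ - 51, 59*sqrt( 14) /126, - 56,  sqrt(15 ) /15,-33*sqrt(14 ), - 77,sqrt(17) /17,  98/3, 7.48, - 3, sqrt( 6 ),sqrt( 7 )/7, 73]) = [ - 33* sqrt(14), - 77,  -  56, - 51,-3, sqrt( 17 )/17, sqrt(15)/15,  sqrt ( 7 ) /7, 59*sqrt( 14)/126,sqrt(6),7.48,98/3,73]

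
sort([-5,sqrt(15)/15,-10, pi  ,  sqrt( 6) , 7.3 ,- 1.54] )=[ - 10,-5 , - 1.54,sqrt(15 ) /15,sqrt(6 ) , pi,7.3 ]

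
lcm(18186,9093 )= 18186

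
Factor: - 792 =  - 2^3*3^2 *11^1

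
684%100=84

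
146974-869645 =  - 722671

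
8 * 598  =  4784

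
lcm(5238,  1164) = 10476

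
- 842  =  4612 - 5454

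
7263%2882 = 1499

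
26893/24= 26893/24 = 1120.54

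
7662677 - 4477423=3185254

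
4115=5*823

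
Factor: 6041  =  7^1*863^1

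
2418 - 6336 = - 3918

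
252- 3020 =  - 2768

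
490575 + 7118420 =7608995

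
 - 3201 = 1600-4801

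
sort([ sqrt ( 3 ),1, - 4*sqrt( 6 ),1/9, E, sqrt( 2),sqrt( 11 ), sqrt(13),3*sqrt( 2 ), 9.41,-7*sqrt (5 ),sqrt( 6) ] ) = [-7 * sqrt(5 ) , -4*sqrt( 6 ),1/9,  1,sqrt( 2), sqrt(3 ), sqrt( 6), E,sqrt(  11),sqrt(13 ),3*sqrt( 2),9.41] 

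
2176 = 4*544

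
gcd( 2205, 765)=45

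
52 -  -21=73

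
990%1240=990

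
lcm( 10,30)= 30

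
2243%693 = 164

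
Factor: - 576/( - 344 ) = 72/43 = 2^3*3^2*43^( - 1 ) 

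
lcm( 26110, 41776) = 208880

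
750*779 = 584250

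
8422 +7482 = 15904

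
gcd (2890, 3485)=85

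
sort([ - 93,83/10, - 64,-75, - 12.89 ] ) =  [ - 93, - 75 , - 64, - 12.89,83/10]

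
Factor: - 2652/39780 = - 1/15 = - 3^(-1)*5^(  -  1) 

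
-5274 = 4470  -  9744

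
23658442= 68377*346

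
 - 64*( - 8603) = 550592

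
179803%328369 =179803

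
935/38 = 24+23/38 = 24.61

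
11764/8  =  2941/2= 1470.50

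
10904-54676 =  - 43772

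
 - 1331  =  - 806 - 525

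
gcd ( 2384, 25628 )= 596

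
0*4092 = 0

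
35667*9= 321003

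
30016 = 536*56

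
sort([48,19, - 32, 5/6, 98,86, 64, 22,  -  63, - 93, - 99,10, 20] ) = [-99, - 93, - 63,-32 , 5/6, 10, 19, 20, 22,48,64,  86, 98 ]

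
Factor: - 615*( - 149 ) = 91635 = 3^1*5^1  *41^1*149^1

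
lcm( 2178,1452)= 4356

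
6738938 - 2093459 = 4645479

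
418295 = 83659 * 5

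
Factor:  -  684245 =-5^1*136849^1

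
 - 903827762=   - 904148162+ 320400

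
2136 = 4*534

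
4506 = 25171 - 20665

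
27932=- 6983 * ( - 4 ) 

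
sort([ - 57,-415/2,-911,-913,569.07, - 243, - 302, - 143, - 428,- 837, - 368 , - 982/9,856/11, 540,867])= [ - 913, - 911, - 837, - 428,- 368, - 302, - 243,  -  415/2 , - 143,-982/9, - 57,856/11, 540,569.07, 867 ] 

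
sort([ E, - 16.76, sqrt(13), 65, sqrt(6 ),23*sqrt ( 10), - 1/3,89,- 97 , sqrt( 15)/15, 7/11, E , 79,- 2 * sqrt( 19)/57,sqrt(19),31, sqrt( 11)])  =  [ - 97, - 16.76,- 1/3, - 2*sqrt( 19)/57, sqrt( 15 ) /15,7/11,sqrt( 6),E, E, sqrt(11 ), sqrt(13), sqrt( 19 ), 31, 65, 23*sqrt(10), 79,89 ]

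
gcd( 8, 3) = 1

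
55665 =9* 6185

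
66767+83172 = 149939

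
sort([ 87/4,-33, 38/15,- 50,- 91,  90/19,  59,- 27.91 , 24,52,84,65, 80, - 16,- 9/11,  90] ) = [ -91, - 50, - 33,- 27.91,-16,-9/11,38/15, 90/19,87/4,24, 52, 59,65,80,84 , 90]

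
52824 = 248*213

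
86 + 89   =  175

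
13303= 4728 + 8575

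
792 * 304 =240768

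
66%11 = 0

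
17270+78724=95994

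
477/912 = 159/304 = 0.52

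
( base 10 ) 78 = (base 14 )58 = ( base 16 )4e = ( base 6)210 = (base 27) 2o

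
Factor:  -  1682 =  - 2^1* 29^2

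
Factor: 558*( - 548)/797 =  - 305784/797 = - 2^3*3^2*31^1*137^1*797^( - 1 )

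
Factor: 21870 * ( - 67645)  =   - 2^1*3^7*5^2*83^1*163^1  =  - 1479396150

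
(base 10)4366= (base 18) d8a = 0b1000100001110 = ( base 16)110e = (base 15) 1461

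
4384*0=0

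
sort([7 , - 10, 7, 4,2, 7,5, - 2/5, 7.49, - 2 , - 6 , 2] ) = [ - 10,-6, - 2  , - 2/5, 2,2,4, 5, 7,7 , 7, 7.49]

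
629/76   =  8 + 21/76 = 8.28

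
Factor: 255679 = 255679^1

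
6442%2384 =1674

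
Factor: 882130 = 2^1*5^1 * 17^1  *5189^1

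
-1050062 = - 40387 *26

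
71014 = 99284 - 28270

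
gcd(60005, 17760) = 5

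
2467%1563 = 904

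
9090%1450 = 390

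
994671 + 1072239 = 2066910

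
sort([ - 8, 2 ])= [ - 8,2 ] 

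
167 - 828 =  - 661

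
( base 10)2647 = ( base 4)221113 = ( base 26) 3nl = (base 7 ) 10501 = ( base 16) A57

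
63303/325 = 194 + 253/325 = 194.78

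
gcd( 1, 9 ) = 1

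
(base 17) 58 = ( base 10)93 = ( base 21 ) 49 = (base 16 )5d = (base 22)45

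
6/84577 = 6/84577  =  0.00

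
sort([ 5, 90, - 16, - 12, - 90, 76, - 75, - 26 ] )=[ - 90,-75, - 26, - 16,  -  12, 5,76, 90 ] 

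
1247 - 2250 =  - 1003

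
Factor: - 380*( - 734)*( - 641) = -178787720 = - 2^3*5^1 * 19^1*367^1*641^1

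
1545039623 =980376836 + 564662787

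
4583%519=431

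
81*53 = 4293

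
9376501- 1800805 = 7575696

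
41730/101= 41730/101 = 413.17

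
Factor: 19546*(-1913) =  - 2^1*29^1*337^1 * 1913^1= -37391498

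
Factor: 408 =2^3 * 3^1*17^1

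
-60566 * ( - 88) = 5329808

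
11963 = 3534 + 8429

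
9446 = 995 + 8451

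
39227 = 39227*1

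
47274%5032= 1986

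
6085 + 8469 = 14554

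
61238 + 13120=74358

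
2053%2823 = 2053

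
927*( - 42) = - 38934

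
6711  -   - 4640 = 11351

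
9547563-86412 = 9461151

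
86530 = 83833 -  - 2697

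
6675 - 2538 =4137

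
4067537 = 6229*653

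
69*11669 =805161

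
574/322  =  1 + 18/23 = 1.78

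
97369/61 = 97369/61 = 1596.21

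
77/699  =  77/699 = 0.11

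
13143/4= 3285 + 3/4 =3285.75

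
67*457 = 30619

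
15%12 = 3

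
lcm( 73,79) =5767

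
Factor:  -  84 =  - 2^2*3^1* 7^1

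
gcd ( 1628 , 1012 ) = 44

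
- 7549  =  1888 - 9437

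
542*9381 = 5084502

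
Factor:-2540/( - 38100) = 1/15 = 3^(-1 )*5^( - 1 )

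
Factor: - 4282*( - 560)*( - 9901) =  - 2^5 *5^1*7^1*2141^1 * 9901^1 = - 23741805920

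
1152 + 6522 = 7674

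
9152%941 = 683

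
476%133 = 77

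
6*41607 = 249642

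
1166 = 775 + 391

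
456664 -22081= 434583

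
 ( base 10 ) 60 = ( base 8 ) 74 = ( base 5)220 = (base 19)33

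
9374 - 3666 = 5708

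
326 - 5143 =  -  4817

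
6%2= 0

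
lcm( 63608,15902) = 63608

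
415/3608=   415/3608  =  0.12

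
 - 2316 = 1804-4120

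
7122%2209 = 495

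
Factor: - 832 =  -2^6  *13^1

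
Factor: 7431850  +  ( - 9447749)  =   - 2015899 =- 31^1*65029^1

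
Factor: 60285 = 3^1*5^1 * 4019^1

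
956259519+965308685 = 1921568204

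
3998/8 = 499+ 3/4= 499.75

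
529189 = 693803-164614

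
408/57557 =408/57557 = 0.01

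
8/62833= 8/62833  =  0.00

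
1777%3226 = 1777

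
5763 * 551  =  3175413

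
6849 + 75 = 6924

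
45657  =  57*801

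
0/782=0 = 0.00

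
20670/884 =23 + 13/34 = 23.38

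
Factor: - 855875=-5^3 * 41^1*167^1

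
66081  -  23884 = 42197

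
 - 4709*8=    - 37672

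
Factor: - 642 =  - 2^1*3^1*107^1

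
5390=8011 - 2621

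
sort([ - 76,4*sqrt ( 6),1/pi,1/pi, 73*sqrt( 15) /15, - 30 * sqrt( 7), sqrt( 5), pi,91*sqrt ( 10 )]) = [-30*sqrt( 7 ), - 76,1/pi,1/pi,  sqrt(5), pi,4*sqrt( 6 ),73*sqrt(15) /15,91*sqrt( 10) ]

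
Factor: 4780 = 2^2*5^1 * 239^1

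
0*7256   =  0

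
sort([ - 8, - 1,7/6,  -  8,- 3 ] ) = [ - 8, - 8, - 3,  -  1,  7/6 ]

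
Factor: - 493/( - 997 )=17^1*29^1*997^( - 1)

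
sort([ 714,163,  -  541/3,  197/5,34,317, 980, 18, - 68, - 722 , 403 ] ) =[ - 722, - 541/3, - 68, 18 , 34 , 197/5, 163,  317,  403,714, 980] 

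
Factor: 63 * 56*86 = 303408 = 2^4*3^2*7^2*43^1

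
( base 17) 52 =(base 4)1113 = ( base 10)87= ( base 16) 57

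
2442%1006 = 430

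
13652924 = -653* ( - 20908 )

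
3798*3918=14880564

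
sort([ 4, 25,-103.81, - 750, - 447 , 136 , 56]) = [  -  750, - 447, - 103.81,4,25, 56, 136 ] 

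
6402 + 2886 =9288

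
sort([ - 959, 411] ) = [ - 959, 411]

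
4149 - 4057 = 92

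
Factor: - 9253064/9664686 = - 4626532/4832343 = -2^2 * 3^ (  -  2)*83^ ( - 1)*6469^( - 1)*1156633^1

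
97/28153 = 97/28153  =  0.00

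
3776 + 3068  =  6844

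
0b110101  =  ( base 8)65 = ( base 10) 53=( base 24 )25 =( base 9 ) 58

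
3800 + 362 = 4162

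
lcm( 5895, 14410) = 129690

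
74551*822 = 61280922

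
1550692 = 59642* 26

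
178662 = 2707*66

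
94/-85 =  - 2 + 76/85= - 1.11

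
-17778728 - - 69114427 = 51335699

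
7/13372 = 7/13372 = 0.00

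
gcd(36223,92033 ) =1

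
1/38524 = 1/38524 = 0.00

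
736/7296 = 23/228 = 0.10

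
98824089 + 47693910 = 146517999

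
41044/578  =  71 + 3/289 = 71.01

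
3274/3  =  3274/3  =  1091.33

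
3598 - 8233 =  - 4635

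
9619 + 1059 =10678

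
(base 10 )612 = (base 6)2500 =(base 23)13e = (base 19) 1d4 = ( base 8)1144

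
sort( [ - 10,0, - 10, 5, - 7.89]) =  [ - 10 , - 10, - 7.89, 0, 5]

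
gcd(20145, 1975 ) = 395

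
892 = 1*892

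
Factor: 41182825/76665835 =8236565/15333167 = 5^1  *17^(-1)*251^1*751^( - 1 ) * 1201^(-1)*6563^1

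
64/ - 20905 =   -  64/20905= - 0.00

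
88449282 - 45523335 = 42925947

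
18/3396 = 3/566 = 0.01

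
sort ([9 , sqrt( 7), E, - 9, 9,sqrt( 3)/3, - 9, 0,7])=[ - 9, - 9, 0,sqrt( 3 ) /3,sqrt( 7), E, 7 , 9,9 ] 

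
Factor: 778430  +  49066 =827496  =  2^3 * 3^4*1277^1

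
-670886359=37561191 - 708447550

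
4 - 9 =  - 5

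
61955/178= 348 + 11/178 = 348.06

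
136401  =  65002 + 71399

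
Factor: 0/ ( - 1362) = 0^1 = 0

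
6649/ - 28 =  - 6649/28  =  -  237.46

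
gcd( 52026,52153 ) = 1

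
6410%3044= 322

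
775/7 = 775/7 = 110.71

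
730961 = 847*863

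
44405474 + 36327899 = 80733373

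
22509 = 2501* 9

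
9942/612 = 16 + 25/102=16.25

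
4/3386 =2/1693=0.00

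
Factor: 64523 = 113^1 * 571^1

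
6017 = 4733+1284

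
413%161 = 91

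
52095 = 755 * 69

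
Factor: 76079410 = 2^1*5^1*11^1*691631^1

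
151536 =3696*41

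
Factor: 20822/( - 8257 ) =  - 58/23 = -  2^1*23^( - 1)*29^1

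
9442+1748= 11190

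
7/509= 7/509 = 0.01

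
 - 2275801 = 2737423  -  5013224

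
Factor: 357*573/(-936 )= - 22729/104 = - 2^(-3 )*7^1*13^ ( - 1)*17^1*191^1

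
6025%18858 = 6025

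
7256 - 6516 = 740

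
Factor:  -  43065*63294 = -2^1 * 3^4*5^1 * 7^1*11^2*29^1*137^1 = - 2725756110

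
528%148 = 84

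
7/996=7/996 = 0.01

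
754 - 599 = 155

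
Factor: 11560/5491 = 40/19  =  2^3*5^1* 19^( - 1)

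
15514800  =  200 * 77574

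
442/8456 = 221/4228=0.05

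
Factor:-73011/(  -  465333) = 11^( - 1) * 59^( - 1 )*239^(-1)* 24337^1 = 24337/155111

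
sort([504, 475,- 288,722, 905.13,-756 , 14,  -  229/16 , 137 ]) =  [-756 , - 288,- 229/16, 14,137, 475, 504,722, 905.13]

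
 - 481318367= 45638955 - 526957322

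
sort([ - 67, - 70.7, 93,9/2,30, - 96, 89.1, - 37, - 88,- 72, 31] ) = [-96, -88 , - 72, - 70.7, - 67, - 37,9/2, 30,31,89.1,93]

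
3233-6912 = -3679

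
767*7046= 5404282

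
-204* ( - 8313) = 1695852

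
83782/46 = 1821 + 8/23 = 1821.35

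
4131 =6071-1940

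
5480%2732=16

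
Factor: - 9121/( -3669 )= 3^( - 1)  *7^1*1223^(-1)* 1303^1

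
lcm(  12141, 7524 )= 534204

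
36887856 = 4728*7802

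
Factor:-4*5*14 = -280 =- 2^3* 5^1*7^1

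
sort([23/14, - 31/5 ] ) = [ - 31/5,23/14 ]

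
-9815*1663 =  - 16322345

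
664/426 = 332/213= 1.56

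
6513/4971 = 2171/1657 = 1.31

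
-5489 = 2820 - 8309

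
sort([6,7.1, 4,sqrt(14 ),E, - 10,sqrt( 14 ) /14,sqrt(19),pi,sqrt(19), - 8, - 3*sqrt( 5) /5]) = [  -  10, - 8, -3*sqrt(5)/5 , sqrt( 14 ) /14, E,  pi,  sqrt( 14),4, sqrt( 19), sqrt( 19), 6,7.1] 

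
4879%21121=4879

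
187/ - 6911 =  - 187/6911=- 0.03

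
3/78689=3/78689=0.00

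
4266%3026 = 1240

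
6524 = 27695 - 21171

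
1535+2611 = 4146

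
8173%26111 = 8173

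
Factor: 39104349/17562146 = 2^(  -  1 )*3^1*7^(-1)*43^( - 1 ) * 67^1*257^1*757^1  *29173^( - 1)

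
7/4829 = 7/4829 = 0.00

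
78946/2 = 39473=39473.00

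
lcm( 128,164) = 5248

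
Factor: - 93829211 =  - 7^1*113^1 * 118621^1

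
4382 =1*4382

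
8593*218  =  1873274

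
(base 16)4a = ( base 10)74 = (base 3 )2202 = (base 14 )54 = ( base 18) 42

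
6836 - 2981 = 3855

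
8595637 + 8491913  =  17087550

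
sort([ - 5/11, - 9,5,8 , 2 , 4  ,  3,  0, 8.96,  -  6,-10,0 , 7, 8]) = [ - 10, - 9, - 6 , - 5/11,0, 0,  2 , 3, 4,5,  7,  8, 8,  8.96]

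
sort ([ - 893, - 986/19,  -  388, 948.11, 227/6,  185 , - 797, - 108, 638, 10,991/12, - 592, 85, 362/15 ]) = [-893, - 797, - 592,  -  388 , - 108, - 986/19, 10, 362/15,227/6, 991/12, 85 , 185, 638 , 948.11] 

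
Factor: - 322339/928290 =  - 2^( - 1 ) * 3^( - 1)*5^( - 1 )*11^( - 1 ) * 29^( - 1 ) * 97^( - 1) * 322339^1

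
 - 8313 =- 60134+51821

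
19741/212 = 93 + 25/212=93.12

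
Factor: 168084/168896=2^ (-4)*3^2*13^( - 1 )*23^1 = 207/208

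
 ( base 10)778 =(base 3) 1001211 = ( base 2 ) 1100001010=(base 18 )274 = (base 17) 2bd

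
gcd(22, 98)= 2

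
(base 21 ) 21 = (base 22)1L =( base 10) 43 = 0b101011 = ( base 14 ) 31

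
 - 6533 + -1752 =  - 8285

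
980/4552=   245/1138 =0.22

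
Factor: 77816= 2^3*71^1 * 137^1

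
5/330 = 1/66 = 0.02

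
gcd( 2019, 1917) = 3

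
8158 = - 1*( - 8158 )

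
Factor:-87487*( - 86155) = 7537442485= 5^1*89^1*983^1  *  17231^1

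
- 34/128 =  - 1 + 47/64 = - 0.27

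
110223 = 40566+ 69657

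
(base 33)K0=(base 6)3020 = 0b1010010100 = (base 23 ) 15G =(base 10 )660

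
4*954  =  3816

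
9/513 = 1/57 = 0.02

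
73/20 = 73/20 = 3.65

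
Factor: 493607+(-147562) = 346045 =5^1*7^1*9887^1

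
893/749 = 893/749 =1.19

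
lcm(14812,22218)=44436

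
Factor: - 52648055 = -5^1 *2371^1*4441^1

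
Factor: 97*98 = 2^1*7^2*97^1= 9506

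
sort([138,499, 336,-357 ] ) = [ - 357,  138, 336, 499]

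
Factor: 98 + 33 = 131^1 =131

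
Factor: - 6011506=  - 2^1*17^1*176809^1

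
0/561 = 0 = 0.00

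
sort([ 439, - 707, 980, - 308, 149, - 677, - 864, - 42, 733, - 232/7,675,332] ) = [  -  864, - 707, - 677, - 308,-42, - 232/7, 149, 332, 439, 675  ,  733, 980 ] 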